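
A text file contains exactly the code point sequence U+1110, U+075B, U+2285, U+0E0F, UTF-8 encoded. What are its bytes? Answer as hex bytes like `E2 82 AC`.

E1 84 90 DD 9B E2 8A 85 E0 B8 8F

U+1110: 3-byte form → E1 84 90.
U+075B: 2-byte form → DD 9B.
U+2285: 3-byte form → E2 8A 85.
U+0E0F: 3-byte form → E0 B8 8F.
Concatenated (11 bytes): E1 84 90 DD 9B E2 8A 85 E0 B8 8F.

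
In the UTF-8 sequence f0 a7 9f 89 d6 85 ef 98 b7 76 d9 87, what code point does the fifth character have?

U+0647

Offset 0: leading byte 0xF0 = 11110000 → 4-byte char #1 = F0 A7 9F 89.
Offset 4: leading byte 0xD6 = 11010110 → 2-byte char #2 = D6 85.
Offset 6: leading byte 0xEF = 11101111 → 3-byte char #3 = EF 98 B7.
Offset 9: leading byte 0x76 = 01110110 → 1-byte char #4 = 76.
Offset 10: leading byte 0xD9 = 11011001 → 2-byte char #5 = D9 87.
Leading byte 0xD9 = 11011001 matches 110xxxxx → 2-byte sequence.
Byte 1: 0xD9 = 11011001, payload 11001 (5 bits).
Byte 2: 0x87 = 10000111 (10xxxxxx ✓), payload 000111.
Concatenate: 11001000111 = 0x647 (11 bits → U+0647).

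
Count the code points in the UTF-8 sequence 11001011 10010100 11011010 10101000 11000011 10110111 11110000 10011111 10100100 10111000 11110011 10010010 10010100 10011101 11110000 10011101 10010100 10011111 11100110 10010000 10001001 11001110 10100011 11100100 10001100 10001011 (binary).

Byte at offset 0: 0xCB = 11001011 → 2-byte char (#1). Advance 2.
Byte at offset 2: 0xDA = 11011010 → 2-byte char (#2). Advance 2.
Byte at offset 4: 0xC3 = 11000011 → 2-byte char (#3). Advance 2.
Byte at offset 6: 0xF0 = 11110000 → 4-byte char (#4). Advance 4.
Byte at offset 10: 0xF3 = 11110011 → 4-byte char (#5). Advance 4.
Byte at offset 14: 0xF0 = 11110000 → 4-byte char (#6). Advance 4.
Byte at offset 18: 0xE6 = 11100110 → 3-byte char (#7). Advance 3.
Byte at offset 21: 0xCE = 11001110 → 2-byte char (#8). Advance 2.
Byte at offset 23: 0xE4 = 11100100 → 3-byte char (#9). Advance 3.
Reached end at offset 26 after 9 code points.

9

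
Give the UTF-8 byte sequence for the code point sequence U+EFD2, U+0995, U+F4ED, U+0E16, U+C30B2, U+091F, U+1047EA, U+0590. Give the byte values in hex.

U+EFD2: 3-byte form → EE BF 92.
U+0995: 3-byte form → E0 A6 95.
U+F4ED: 3-byte form → EF 93 AD.
U+0E16: 3-byte form → E0 B8 96.
U+C30B2: 4-byte form → F3 83 82 B2.
U+091F: 3-byte form → E0 A4 9F.
U+1047EA: 4-byte form → F4 84 9F AA.
U+0590: 2-byte form → D6 90.
Concatenated (25 bytes): EE BF 92 E0 A6 95 EF 93 AD E0 B8 96 F3 83 82 B2 E0 A4 9F F4 84 9F AA D6 90.

EE BF 92 E0 A6 95 EF 93 AD E0 B8 96 F3 83 82 B2 E0 A4 9F F4 84 9F AA D6 90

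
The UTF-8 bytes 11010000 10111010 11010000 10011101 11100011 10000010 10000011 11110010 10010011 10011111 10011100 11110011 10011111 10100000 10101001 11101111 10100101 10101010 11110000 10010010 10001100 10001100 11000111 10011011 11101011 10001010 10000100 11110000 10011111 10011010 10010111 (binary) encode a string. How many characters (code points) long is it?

Byte at offset 0: 0xD0 = 11010000 → 2-byte char (#1). Advance 2.
Byte at offset 2: 0xD0 = 11010000 → 2-byte char (#2). Advance 2.
Byte at offset 4: 0xE3 = 11100011 → 3-byte char (#3). Advance 3.
Byte at offset 7: 0xF2 = 11110010 → 4-byte char (#4). Advance 4.
Byte at offset 11: 0xF3 = 11110011 → 4-byte char (#5). Advance 4.
Byte at offset 15: 0xEF = 11101111 → 3-byte char (#6). Advance 3.
Byte at offset 18: 0xF0 = 11110000 → 4-byte char (#7). Advance 4.
Byte at offset 22: 0xC7 = 11000111 → 2-byte char (#8). Advance 2.
Byte at offset 24: 0xEB = 11101011 → 3-byte char (#9). Advance 3.
Byte at offset 27: 0xF0 = 11110000 → 4-byte char (#10). Advance 4.
Reached end at offset 31 after 10 code points.

10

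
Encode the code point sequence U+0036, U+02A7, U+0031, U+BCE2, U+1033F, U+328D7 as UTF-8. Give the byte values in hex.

U+0036: 1-byte form → 36.
U+02A7: 2-byte form → CA A7.
U+0031: 1-byte form → 31.
U+BCE2: 3-byte form → EB B3 A2.
U+1033F: 4-byte form → F0 90 8C BF.
U+328D7: 4-byte form → F0 B2 A3 97.
Concatenated (15 bytes): 36 CA A7 31 EB B3 A2 F0 90 8C BF F0 B2 A3 97.

36 CA A7 31 EB B3 A2 F0 90 8C BF F0 B2 A3 97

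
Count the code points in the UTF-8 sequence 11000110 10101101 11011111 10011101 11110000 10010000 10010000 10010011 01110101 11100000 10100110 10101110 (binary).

5

Byte at offset 0: 0xC6 = 11000110 → 2-byte char (#1). Advance 2.
Byte at offset 2: 0xDF = 11011111 → 2-byte char (#2). Advance 2.
Byte at offset 4: 0xF0 = 11110000 → 4-byte char (#3). Advance 4.
Byte at offset 8: 0x75 = 01110101 → 1-byte char (#4). Advance 1.
Byte at offset 9: 0xE0 = 11100000 → 3-byte char (#5). Advance 3.
Reached end at offset 12 after 5 code points.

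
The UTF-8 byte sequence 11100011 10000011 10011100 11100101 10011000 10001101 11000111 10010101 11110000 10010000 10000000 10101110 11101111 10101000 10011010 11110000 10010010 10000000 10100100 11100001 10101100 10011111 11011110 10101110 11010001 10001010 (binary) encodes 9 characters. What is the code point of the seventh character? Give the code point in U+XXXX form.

U+1B1F

Offset 0: leading byte 0xE3 = 11100011 → 3-byte char #1 = E3 83 9C.
Offset 3: leading byte 0xE5 = 11100101 → 3-byte char #2 = E5 98 8D.
Offset 6: leading byte 0xC7 = 11000111 → 2-byte char #3 = C7 95.
Offset 8: leading byte 0xF0 = 11110000 → 4-byte char #4 = F0 90 80 AE.
Offset 12: leading byte 0xEF = 11101111 → 3-byte char #5 = EF A8 9A.
Offset 15: leading byte 0xF0 = 11110000 → 4-byte char #6 = F0 92 80 A4.
Offset 19: leading byte 0xE1 = 11100001 → 3-byte char #7 = E1 AC 9F.
Leading byte 0xE1 = 11100001 matches 1110xxxx → 3-byte sequence.
Byte 1: 0xE1 = 11100001, payload 0001 (4 bits).
Byte 2: 0xAC = 10101100 (10xxxxxx ✓), payload 101100.
Byte 3: 0x9F = 10011111 (10xxxxxx ✓), payload 011111.
Concatenate: 0001101100011111 = 0x1B1F (16 bits → U+1B1F).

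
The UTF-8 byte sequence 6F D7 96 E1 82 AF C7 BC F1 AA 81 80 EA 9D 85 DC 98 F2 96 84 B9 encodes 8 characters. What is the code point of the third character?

U+10AF

Offset 0: leading byte 0x6F = 01101111 → 1-byte char #1 = 6F.
Offset 1: leading byte 0xD7 = 11010111 → 2-byte char #2 = D7 96.
Offset 3: leading byte 0xE1 = 11100001 → 3-byte char #3 = E1 82 AF.
Leading byte 0xE1 = 11100001 matches 1110xxxx → 3-byte sequence.
Byte 1: 0xE1 = 11100001, payload 0001 (4 bits).
Byte 2: 0x82 = 10000010 (10xxxxxx ✓), payload 000010.
Byte 3: 0xAF = 10101111 (10xxxxxx ✓), payload 101111.
Concatenate: 0001000010101111 = 0x10AF (16 bits → U+10AF).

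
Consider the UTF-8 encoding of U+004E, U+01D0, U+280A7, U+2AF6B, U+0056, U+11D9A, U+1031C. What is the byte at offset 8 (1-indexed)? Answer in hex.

0xF0

1-indexed offset 8 is 0-indexed offset 7.
U+004E → 1-byte form 4E at offsets 0–0.
U+01D0 → 2-byte form C7 90 at offsets 1–2.
U+280A7 → 4-byte form F0 A8 82 A7 at offsets 3–6.
U+2AF6B → 4-byte form F0 AA BD AB at offsets 7–10.
Offset 7 falls in char 4's range; it's byte 1 of F0 AA BD AB = 0xF0.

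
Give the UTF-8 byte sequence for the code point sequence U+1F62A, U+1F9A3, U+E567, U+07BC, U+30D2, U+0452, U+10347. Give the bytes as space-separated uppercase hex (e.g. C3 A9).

U+1F62A: 4-byte form → F0 9F 98 AA.
U+1F9A3: 4-byte form → F0 9F A6 A3.
U+E567: 3-byte form → EE 95 A7.
U+07BC: 2-byte form → DE BC.
U+30D2: 3-byte form → E3 83 92.
U+0452: 2-byte form → D1 92.
U+10347: 4-byte form → F0 90 8D 87.
Concatenated (22 bytes): F0 9F 98 AA F0 9F A6 A3 EE 95 A7 DE BC E3 83 92 D1 92 F0 90 8D 87.

F0 9F 98 AA F0 9F A6 A3 EE 95 A7 DE BC E3 83 92 D1 92 F0 90 8D 87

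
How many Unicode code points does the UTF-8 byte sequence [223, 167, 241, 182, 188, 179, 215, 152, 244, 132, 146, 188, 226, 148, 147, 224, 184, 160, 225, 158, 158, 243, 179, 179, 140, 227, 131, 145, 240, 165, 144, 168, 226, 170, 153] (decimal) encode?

Byte at offset 0: 0xDF = 11011111 → 2-byte char (#1). Advance 2.
Byte at offset 2: 0xF1 = 11110001 → 4-byte char (#2). Advance 4.
Byte at offset 6: 0xD7 = 11010111 → 2-byte char (#3). Advance 2.
Byte at offset 8: 0xF4 = 11110100 → 4-byte char (#4). Advance 4.
Byte at offset 12: 0xE2 = 11100010 → 3-byte char (#5). Advance 3.
Byte at offset 15: 0xE0 = 11100000 → 3-byte char (#6). Advance 3.
Byte at offset 18: 0xE1 = 11100001 → 3-byte char (#7). Advance 3.
Byte at offset 21: 0xF3 = 11110011 → 4-byte char (#8). Advance 4.
Byte at offset 25: 0xE3 = 11100011 → 3-byte char (#9). Advance 3.
Byte at offset 28: 0xF0 = 11110000 → 4-byte char (#10). Advance 4.
Byte at offset 32: 0xE2 = 11100010 → 3-byte char (#11). Advance 3.
Reached end at offset 35 after 11 code points.

11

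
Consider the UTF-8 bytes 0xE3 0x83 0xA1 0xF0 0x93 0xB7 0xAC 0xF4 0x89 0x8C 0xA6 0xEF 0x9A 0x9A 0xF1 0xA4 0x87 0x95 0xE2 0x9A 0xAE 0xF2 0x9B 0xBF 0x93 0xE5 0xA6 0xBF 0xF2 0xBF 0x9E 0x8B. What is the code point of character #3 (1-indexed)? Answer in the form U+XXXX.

U+109326

Offset 0: leading byte 0xE3 = 11100011 → 3-byte char #1 = E3 83 A1.
Offset 3: leading byte 0xF0 = 11110000 → 4-byte char #2 = F0 93 B7 AC.
Offset 7: leading byte 0xF4 = 11110100 → 4-byte char #3 = F4 89 8C A6.
Leading byte 0xF4 = 11110100 matches 11110xxx → 4-byte sequence.
Byte 1: 0xF4 = 11110100, payload 100 (3 bits).
Byte 2: 0x89 = 10001001 (10xxxxxx ✓), payload 001001.
Byte 3: 0x8C = 10001100 (10xxxxxx ✓), payload 001100.
Byte 4: 0xA6 = 10100110 (10xxxxxx ✓), payload 100110.
Concatenate: 100001001001100100110 = 0x109326 (21 bits → U+109326).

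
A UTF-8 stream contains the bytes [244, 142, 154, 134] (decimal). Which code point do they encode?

U+10E686

Leading byte 0xF4 = 11110100 matches 11110xxx → 4-byte sequence.
Byte 1: 0xF4 = 11110100, payload 100 (3 bits).
Byte 2: 0x8E = 10001110 (10xxxxxx ✓), payload 001110.
Byte 3: 0x9A = 10011010 (10xxxxxx ✓), payload 011010.
Byte 4: 0x86 = 10000110 (10xxxxxx ✓), payload 000110.
Concatenate: 100001110011010000110 = 0x10E686 (21 bits → U+10E686).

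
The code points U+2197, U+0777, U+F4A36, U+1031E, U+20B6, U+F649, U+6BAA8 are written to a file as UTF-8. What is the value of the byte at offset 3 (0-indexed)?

0xDD

U+2197 → 3-byte form E2 86 97 at offsets 0–2.
U+0777 → 2-byte form DD B7 at offsets 3–4.
Offset 3 falls in char 2's range; it's byte 1 of DD B7 = 0xDD.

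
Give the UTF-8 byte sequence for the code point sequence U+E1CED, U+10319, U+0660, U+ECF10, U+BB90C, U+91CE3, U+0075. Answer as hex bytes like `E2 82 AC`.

U+E1CED: 4-byte form → F3 A1 B3 AD.
U+10319: 4-byte form → F0 90 8C 99.
U+0660: 2-byte form → D9 A0.
U+ECF10: 4-byte form → F3 AC BC 90.
U+BB90C: 4-byte form → F2 BB A4 8C.
U+91CE3: 4-byte form → F2 91 B3 A3.
U+0075: 1-byte form → 75.
Concatenated (23 bytes): F3 A1 B3 AD F0 90 8C 99 D9 A0 F3 AC BC 90 F2 BB A4 8C F2 91 B3 A3 75.

F3 A1 B3 AD F0 90 8C 99 D9 A0 F3 AC BC 90 F2 BB A4 8C F2 91 B3 A3 75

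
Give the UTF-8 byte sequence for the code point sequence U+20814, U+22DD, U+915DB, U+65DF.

F0 A0 A0 94 E2 8B 9D F2 91 97 9B E6 97 9F

U+20814: 4-byte form → F0 A0 A0 94.
U+22DD: 3-byte form → E2 8B 9D.
U+915DB: 4-byte form → F2 91 97 9B.
U+65DF: 3-byte form → E6 97 9F.
Concatenated (14 bytes): F0 A0 A0 94 E2 8B 9D F2 91 97 9B E6 97 9F.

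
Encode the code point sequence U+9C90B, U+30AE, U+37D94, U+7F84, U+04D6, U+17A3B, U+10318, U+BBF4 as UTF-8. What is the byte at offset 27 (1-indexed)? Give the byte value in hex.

1-indexed offset 27 is 0-indexed offset 26.
U+9C90B → 4-byte form F2 9C A4 8B at offsets 0–3.
U+30AE → 3-byte form E3 82 AE at offsets 4–6.
U+37D94 → 4-byte form F0 B7 B6 94 at offsets 7–10.
U+7F84 → 3-byte form E7 BE 84 at offsets 11–13.
U+04D6 → 2-byte form D3 96 at offsets 14–15.
U+17A3B → 4-byte form F0 97 A8 BB at offsets 16–19.
U+10318 → 4-byte form F0 90 8C 98 at offsets 20–23.
U+BBF4 → 3-byte form EB AF B4 at offsets 24–26.
Offset 26 falls in char 8's range; it's byte 3 of EB AF B4 = 0xB4.

0xB4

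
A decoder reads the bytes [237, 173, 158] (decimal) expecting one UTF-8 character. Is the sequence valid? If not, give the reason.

Structurally a 3-byte sequence; payload = 0xDB5E.
But 0xDB5E is in U+D800–U+DFFF, the surrogate range. Surrogates are not Unicode scalar values and are forbidden in UTF-8.

invalid (encodes a surrogate (U+D800–U+DFFF))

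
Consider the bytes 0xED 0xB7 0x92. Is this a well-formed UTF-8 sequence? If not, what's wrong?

invalid (encodes a surrogate (U+D800–U+DFFF))

Structurally a 3-byte sequence; payload = 0xDDD2.
But 0xDDD2 is in U+D800–U+DFFF, the surrogate range. Surrogates are not Unicode scalar values and are forbidden in UTF-8.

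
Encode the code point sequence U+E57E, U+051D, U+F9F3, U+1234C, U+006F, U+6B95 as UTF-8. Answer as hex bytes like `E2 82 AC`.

EE 95 BE D4 9D EF A7 B3 F0 92 8D 8C 6F E6 AE 95

U+E57E: 3-byte form → EE 95 BE.
U+051D: 2-byte form → D4 9D.
U+F9F3: 3-byte form → EF A7 B3.
U+1234C: 4-byte form → F0 92 8D 8C.
U+006F: 1-byte form → 6F.
U+6B95: 3-byte form → E6 AE 95.
Concatenated (16 bytes): EE 95 BE D4 9D EF A7 B3 F0 92 8D 8C 6F E6 AE 95.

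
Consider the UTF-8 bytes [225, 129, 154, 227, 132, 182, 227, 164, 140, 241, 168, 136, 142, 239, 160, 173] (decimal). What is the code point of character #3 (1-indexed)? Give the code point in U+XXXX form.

Offset 0: leading byte 0xE1 = 11100001 → 3-byte char #1 = E1 81 9A.
Offset 3: leading byte 0xE3 = 11100011 → 3-byte char #2 = E3 84 B6.
Offset 6: leading byte 0xE3 = 11100011 → 3-byte char #3 = E3 A4 8C.
Leading byte 0xE3 = 11100011 matches 1110xxxx → 3-byte sequence.
Byte 1: 0xE3 = 11100011, payload 0011 (4 bits).
Byte 2: 0xA4 = 10100100 (10xxxxxx ✓), payload 100100.
Byte 3: 0x8C = 10001100 (10xxxxxx ✓), payload 001100.
Concatenate: 0011100100001100 = 0x390C (16 bits → U+390C).

U+390C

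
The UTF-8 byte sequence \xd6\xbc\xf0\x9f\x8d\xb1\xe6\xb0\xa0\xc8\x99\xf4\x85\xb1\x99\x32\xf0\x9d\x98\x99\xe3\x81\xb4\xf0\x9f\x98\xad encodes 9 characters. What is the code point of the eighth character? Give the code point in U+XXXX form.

U+3074

Offset 0: leading byte 0xD6 = 11010110 → 2-byte char #1 = D6 BC.
Offset 2: leading byte 0xF0 = 11110000 → 4-byte char #2 = F0 9F 8D B1.
Offset 6: leading byte 0xE6 = 11100110 → 3-byte char #3 = E6 B0 A0.
Offset 9: leading byte 0xC8 = 11001000 → 2-byte char #4 = C8 99.
Offset 11: leading byte 0xF4 = 11110100 → 4-byte char #5 = F4 85 B1 99.
Offset 15: leading byte 0x32 = 00110010 → 1-byte char #6 = 32.
Offset 16: leading byte 0xF0 = 11110000 → 4-byte char #7 = F0 9D 98 99.
Offset 20: leading byte 0xE3 = 11100011 → 3-byte char #8 = E3 81 B4.
Leading byte 0xE3 = 11100011 matches 1110xxxx → 3-byte sequence.
Byte 1: 0xE3 = 11100011, payload 0011 (4 bits).
Byte 2: 0x81 = 10000001 (10xxxxxx ✓), payload 000001.
Byte 3: 0xB4 = 10110100 (10xxxxxx ✓), payload 110100.
Concatenate: 0011000001110100 = 0x3074 (16 bits → U+3074).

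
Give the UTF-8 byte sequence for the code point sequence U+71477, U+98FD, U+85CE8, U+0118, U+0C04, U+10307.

U+71477: 4-byte form → F1 B1 91 B7.
U+98FD: 3-byte form → E9 A3 BD.
U+85CE8: 4-byte form → F2 85 B3 A8.
U+0118: 2-byte form → C4 98.
U+0C04: 3-byte form → E0 B0 84.
U+10307: 4-byte form → F0 90 8C 87.
Concatenated (20 bytes): F1 B1 91 B7 E9 A3 BD F2 85 B3 A8 C4 98 E0 B0 84 F0 90 8C 87.

F1 B1 91 B7 E9 A3 BD F2 85 B3 A8 C4 98 E0 B0 84 F0 90 8C 87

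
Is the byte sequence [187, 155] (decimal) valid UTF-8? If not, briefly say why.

invalid (continuation byte with no leading byte)

Byte 0xBB = 10111011 has the form 10xxxxxx — a continuation byte — but there is no preceding leading byte.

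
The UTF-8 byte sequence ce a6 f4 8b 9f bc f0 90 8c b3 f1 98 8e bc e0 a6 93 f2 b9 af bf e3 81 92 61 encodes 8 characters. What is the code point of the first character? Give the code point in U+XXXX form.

U+03A6

Offset 0: leading byte 0xCE = 11001110 → 2-byte char #1 = CE A6.
Leading byte 0xCE = 11001110 matches 110xxxxx → 2-byte sequence.
Byte 1: 0xCE = 11001110, payload 01110 (5 bits).
Byte 2: 0xA6 = 10100110 (10xxxxxx ✓), payload 100110.
Concatenate: 01110100110 = 0x3A6 (11 bits → U+03A6).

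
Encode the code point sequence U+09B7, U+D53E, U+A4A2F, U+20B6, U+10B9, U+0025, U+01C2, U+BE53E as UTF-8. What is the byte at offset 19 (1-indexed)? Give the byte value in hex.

0x82

1-indexed offset 19 is 0-indexed offset 18.
U+09B7 → 3-byte form E0 A6 B7 at offsets 0–2.
U+D53E → 3-byte form ED 94 BE at offsets 3–5.
U+A4A2F → 4-byte form F2 A4 A8 AF at offsets 6–9.
U+20B6 → 3-byte form E2 82 B6 at offsets 10–12.
U+10B9 → 3-byte form E1 82 B9 at offsets 13–15.
U+0025 → 1-byte form 25 at offsets 16–16.
U+01C2 → 2-byte form C7 82 at offsets 17–18.
Offset 18 falls in char 7's range; it's byte 2 of C7 82 = 0x82.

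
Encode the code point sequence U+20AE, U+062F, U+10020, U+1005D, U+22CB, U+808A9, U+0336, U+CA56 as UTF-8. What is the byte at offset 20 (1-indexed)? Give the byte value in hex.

1-indexed offset 20 is 0-indexed offset 19.
U+20AE → 3-byte form E2 82 AE at offsets 0–2.
U+062F → 2-byte form D8 AF at offsets 3–4.
U+10020 → 4-byte form F0 90 80 A0 at offsets 5–8.
U+1005D → 4-byte form F0 90 81 9D at offsets 9–12.
U+22CB → 3-byte form E2 8B 8B at offsets 13–15.
U+808A9 → 4-byte form F2 80 A2 A9 at offsets 16–19.
Offset 19 falls in char 6's range; it's byte 4 of F2 80 A2 A9 = 0xA9.

0xA9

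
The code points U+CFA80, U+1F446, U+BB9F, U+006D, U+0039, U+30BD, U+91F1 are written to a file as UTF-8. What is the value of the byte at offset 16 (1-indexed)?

1-indexed offset 16 is 0-indexed offset 15.
U+CFA80 → 4-byte form F3 8F AA 80 at offsets 0–3.
U+1F446 → 4-byte form F0 9F 91 86 at offsets 4–7.
U+BB9F → 3-byte form EB AE 9F at offsets 8–10.
U+006D → 1-byte form 6D at offsets 11–11.
U+0039 → 1-byte form 39 at offsets 12–12.
U+30BD → 3-byte form E3 82 BD at offsets 13–15.
Offset 15 falls in char 6's range; it's byte 3 of E3 82 BD = 0xBD.

0xBD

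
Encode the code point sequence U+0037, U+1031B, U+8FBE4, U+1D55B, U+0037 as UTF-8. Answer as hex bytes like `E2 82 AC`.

37 F0 90 8C 9B F2 8F AF A4 F0 9D 95 9B 37

U+0037: 1-byte form → 37.
U+1031B: 4-byte form → F0 90 8C 9B.
U+8FBE4: 4-byte form → F2 8F AF A4.
U+1D55B: 4-byte form → F0 9D 95 9B.
U+0037: 1-byte form → 37.
Concatenated (14 bytes): 37 F0 90 8C 9B F2 8F AF A4 F0 9D 95 9B 37.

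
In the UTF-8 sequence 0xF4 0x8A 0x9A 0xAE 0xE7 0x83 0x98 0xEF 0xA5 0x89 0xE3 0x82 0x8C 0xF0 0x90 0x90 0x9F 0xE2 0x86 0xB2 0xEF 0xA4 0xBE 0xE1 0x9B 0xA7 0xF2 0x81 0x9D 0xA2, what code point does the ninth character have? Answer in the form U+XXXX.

Offset 0: leading byte 0xF4 = 11110100 → 4-byte char #1 = F4 8A 9A AE.
Offset 4: leading byte 0xE7 = 11100111 → 3-byte char #2 = E7 83 98.
Offset 7: leading byte 0xEF = 11101111 → 3-byte char #3 = EF A5 89.
Offset 10: leading byte 0xE3 = 11100011 → 3-byte char #4 = E3 82 8C.
Offset 13: leading byte 0xF0 = 11110000 → 4-byte char #5 = F0 90 90 9F.
Offset 17: leading byte 0xE2 = 11100010 → 3-byte char #6 = E2 86 B2.
Offset 20: leading byte 0xEF = 11101111 → 3-byte char #7 = EF A4 BE.
Offset 23: leading byte 0xE1 = 11100001 → 3-byte char #8 = E1 9B A7.
Offset 26: leading byte 0xF2 = 11110010 → 4-byte char #9 = F2 81 9D A2.
Leading byte 0xF2 = 11110010 matches 11110xxx → 4-byte sequence.
Byte 1: 0xF2 = 11110010, payload 010 (3 bits).
Byte 2: 0x81 = 10000001 (10xxxxxx ✓), payload 000001.
Byte 3: 0x9D = 10011101 (10xxxxxx ✓), payload 011101.
Byte 4: 0xA2 = 10100010 (10xxxxxx ✓), payload 100010.
Concatenate: 010000001011101100010 = 0x81762 (21 bits → U+81762).

U+81762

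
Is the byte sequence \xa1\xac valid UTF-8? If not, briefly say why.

Byte 0xA1 = 10100001 has the form 10xxxxxx — a continuation byte — but there is no preceding leading byte.

invalid (continuation byte with no leading byte)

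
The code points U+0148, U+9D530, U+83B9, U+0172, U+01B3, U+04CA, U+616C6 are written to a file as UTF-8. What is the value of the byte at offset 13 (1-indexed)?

0xB3

1-indexed offset 13 is 0-indexed offset 12.
U+0148 → 2-byte form C5 88 at offsets 0–1.
U+9D530 → 4-byte form F2 9D 94 B0 at offsets 2–5.
U+83B9 → 3-byte form E8 8E B9 at offsets 6–8.
U+0172 → 2-byte form C5 B2 at offsets 9–10.
U+01B3 → 2-byte form C6 B3 at offsets 11–12.
Offset 12 falls in char 5's range; it's byte 2 of C6 B3 = 0xB3.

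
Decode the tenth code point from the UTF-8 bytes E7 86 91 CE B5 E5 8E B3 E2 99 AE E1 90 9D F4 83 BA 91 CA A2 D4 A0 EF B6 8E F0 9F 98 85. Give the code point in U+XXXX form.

Offset 0: leading byte 0xE7 = 11100111 → 3-byte char #1 = E7 86 91.
Offset 3: leading byte 0xCE = 11001110 → 2-byte char #2 = CE B5.
Offset 5: leading byte 0xE5 = 11100101 → 3-byte char #3 = E5 8E B3.
Offset 8: leading byte 0xE2 = 11100010 → 3-byte char #4 = E2 99 AE.
Offset 11: leading byte 0xE1 = 11100001 → 3-byte char #5 = E1 90 9D.
Offset 14: leading byte 0xF4 = 11110100 → 4-byte char #6 = F4 83 BA 91.
Offset 18: leading byte 0xCA = 11001010 → 2-byte char #7 = CA A2.
Offset 20: leading byte 0xD4 = 11010100 → 2-byte char #8 = D4 A0.
Offset 22: leading byte 0xEF = 11101111 → 3-byte char #9 = EF B6 8E.
Offset 25: leading byte 0xF0 = 11110000 → 4-byte char #10 = F0 9F 98 85.
Leading byte 0xF0 = 11110000 matches 11110xxx → 4-byte sequence.
Byte 1: 0xF0 = 11110000, payload 000 (3 bits).
Byte 2: 0x9F = 10011111 (10xxxxxx ✓), payload 011111.
Byte 3: 0x98 = 10011000 (10xxxxxx ✓), payload 011000.
Byte 4: 0x85 = 10000101 (10xxxxxx ✓), payload 000101.
Concatenate: 000011111011000000101 = 0x1F605 (21 bits → U+1F605).

U+1F605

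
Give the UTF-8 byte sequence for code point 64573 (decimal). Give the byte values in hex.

EF B0 BD

U+FC3D = 0xFC3D = 64573 decimal. In range U+0800–U+FFFF → 3-byte form: 1110xxxx 10xxxxxx 10xxxxxx.
Binary (16 bits): 1111110000111101.
Split 4+6+6: 1111 | 110000 | 111101.
Byte 1: 11101111 = 0xEF.
Byte 2: 10110000 = 0xB0.
Byte 3: 10111101 = 0xBD.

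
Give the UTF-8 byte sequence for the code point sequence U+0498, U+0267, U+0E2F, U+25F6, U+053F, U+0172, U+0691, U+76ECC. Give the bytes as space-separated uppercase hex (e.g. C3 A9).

D2 98 C9 A7 E0 B8 AF E2 97 B6 D4 BF C5 B2 DA 91 F1 B6 BB 8C

U+0498: 2-byte form → D2 98.
U+0267: 2-byte form → C9 A7.
U+0E2F: 3-byte form → E0 B8 AF.
U+25F6: 3-byte form → E2 97 B6.
U+053F: 2-byte form → D4 BF.
U+0172: 2-byte form → C5 B2.
U+0691: 2-byte form → DA 91.
U+76ECC: 4-byte form → F1 B6 BB 8C.
Concatenated (20 bytes): D2 98 C9 A7 E0 B8 AF E2 97 B6 D4 BF C5 B2 DA 91 F1 B6 BB 8C.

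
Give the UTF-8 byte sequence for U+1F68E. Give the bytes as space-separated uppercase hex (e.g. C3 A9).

F0 9F 9A 8E

U+1F68E = 0x1F68E = 128654 decimal. In range U+10000–U+10FFFF → 4-byte form: 11110xxx 10xxxxxx 10xxxxxx 10xxxxxx.
Binary (21 bits): 000011111011010001110.
Split 3+6+6+6: 000 | 011111 | 011010 | 001110.
Byte 1: 11110000 = 0xF0.
Byte 2: 10011111 = 0x9F.
Byte 3: 10011010 = 0x9A.
Byte 4: 10001110 = 0x8E.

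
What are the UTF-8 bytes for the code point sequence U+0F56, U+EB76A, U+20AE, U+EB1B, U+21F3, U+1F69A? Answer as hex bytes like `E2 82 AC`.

E0 BD 96 F3 AB 9D AA E2 82 AE EE AC 9B E2 87 B3 F0 9F 9A 9A

U+0F56: 3-byte form → E0 BD 96.
U+EB76A: 4-byte form → F3 AB 9D AA.
U+20AE: 3-byte form → E2 82 AE.
U+EB1B: 3-byte form → EE AC 9B.
U+21F3: 3-byte form → E2 87 B3.
U+1F69A: 4-byte form → F0 9F 9A 9A.
Concatenated (20 bytes): E0 BD 96 F3 AB 9D AA E2 82 AE EE AC 9B E2 87 B3 F0 9F 9A 9A.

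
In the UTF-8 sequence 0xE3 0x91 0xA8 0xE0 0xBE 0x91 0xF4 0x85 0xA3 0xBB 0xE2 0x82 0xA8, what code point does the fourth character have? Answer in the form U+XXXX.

U+20A8

Offset 0: leading byte 0xE3 = 11100011 → 3-byte char #1 = E3 91 A8.
Offset 3: leading byte 0xE0 = 11100000 → 3-byte char #2 = E0 BE 91.
Offset 6: leading byte 0xF4 = 11110100 → 4-byte char #3 = F4 85 A3 BB.
Offset 10: leading byte 0xE2 = 11100010 → 3-byte char #4 = E2 82 A8.
Leading byte 0xE2 = 11100010 matches 1110xxxx → 3-byte sequence.
Byte 1: 0xE2 = 11100010, payload 0010 (4 bits).
Byte 2: 0x82 = 10000010 (10xxxxxx ✓), payload 000010.
Byte 3: 0xA8 = 10101000 (10xxxxxx ✓), payload 101000.
Concatenate: 0010000010101000 = 0x20A8 (16 bits → U+20A8).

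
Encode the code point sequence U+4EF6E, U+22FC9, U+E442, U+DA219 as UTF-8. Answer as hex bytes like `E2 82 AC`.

F1 8E BD AE F0 A2 BF 89 EE 91 82 F3 9A 88 99

U+4EF6E: 4-byte form → F1 8E BD AE.
U+22FC9: 4-byte form → F0 A2 BF 89.
U+E442: 3-byte form → EE 91 82.
U+DA219: 4-byte form → F3 9A 88 99.
Concatenated (15 bytes): F1 8E BD AE F0 A2 BF 89 EE 91 82 F3 9A 88 99.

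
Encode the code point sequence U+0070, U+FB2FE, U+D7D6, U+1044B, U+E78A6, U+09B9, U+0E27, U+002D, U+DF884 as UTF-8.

70 F3 BB 8B BE ED 9F 96 F0 90 91 8B F3 A7 A2 A6 E0 A6 B9 E0 B8 A7 2D F3 9F A2 84

U+0070: 1-byte form → 70.
U+FB2FE: 4-byte form → F3 BB 8B BE.
U+D7D6: 3-byte form → ED 9F 96.
U+1044B: 4-byte form → F0 90 91 8B.
U+E78A6: 4-byte form → F3 A7 A2 A6.
U+09B9: 3-byte form → E0 A6 B9.
U+0E27: 3-byte form → E0 B8 A7.
U+002D: 1-byte form → 2D.
U+DF884: 4-byte form → F3 9F A2 84.
Concatenated (27 bytes): 70 F3 BB 8B BE ED 9F 96 F0 90 91 8B F3 A7 A2 A6 E0 A6 B9 E0 B8 A7 2D F3 9F A2 84.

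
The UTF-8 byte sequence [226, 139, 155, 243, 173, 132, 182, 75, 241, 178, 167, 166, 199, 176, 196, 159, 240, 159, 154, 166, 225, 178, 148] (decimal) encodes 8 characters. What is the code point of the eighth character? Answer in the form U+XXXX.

Offset 0: leading byte 0xE2 = 11100010 → 3-byte char #1 = E2 8B 9B.
Offset 3: leading byte 0xF3 = 11110011 → 4-byte char #2 = F3 AD 84 B6.
Offset 7: leading byte 0x4B = 01001011 → 1-byte char #3 = 4B.
Offset 8: leading byte 0xF1 = 11110001 → 4-byte char #4 = F1 B2 A7 A6.
Offset 12: leading byte 0xC7 = 11000111 → 2-byte char #5 = C7 B0.
Offset 14: leading byte 0xC4 = 11000100 → 2-byte char #6 = C4 9F.
Offset 16: leading byte 0xF0 = 11110000 → 4-byte char #7 = F0 9F 9A A6.
Offset 20: leading byte 0xE1 = 11100001 → 3-byte char #8 = E1 B2 94.
Leading byte 0xE1 = 11100001 matches 1110xxxx → 3-byte sequence.
Byte 1: 0xE1 = 11100001, payload 0001 (4 bits).
Byte 2: 0xB2 = 10110010 (10xxxxxx ✓), payload 110010.
Byte 3: 0x94 = 10010100 (10xxxxxx ✓), payload 010100.
Concatenate: 0001110010010100 = 0x1C94 (16 bits → U+1C94).

U+1C94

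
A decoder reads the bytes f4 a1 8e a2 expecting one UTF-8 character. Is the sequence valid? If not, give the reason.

invalid (encodes a value above U+10FFFF)

Leading byte 0xF4 = 11110100 → 4-byte form.
Payload = 0x1213A2, which exceeds U+10FFFF, the maximum Unicode code point. (Leading bytes F5–FF, or F4 followed by ≥ 0x90, are invalid.)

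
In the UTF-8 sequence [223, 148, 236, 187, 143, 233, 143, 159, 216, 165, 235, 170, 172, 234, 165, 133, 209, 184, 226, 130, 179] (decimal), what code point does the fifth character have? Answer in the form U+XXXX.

Offset 0: leading byte 0xDF = 11011111 → 2-byte char #1 = DF 94.
Offset 2: leading byte 0xEC = 11101100 → 3-byte char #2 = EC BB 8F.
Offset 5: leading byte 0xE9 = 11101001 → 3-byte char #3 = E9 8F 9F.
Offset 8: leading byte 0xD8 = 11011000 → 2-byte char #4 = D8 A5.
Offset 10: leading byte 0xEB = 11101011 → 3-byte char #5 = EB AA AC.
Leading byte 0xEB = 11101011 matches 1110xxxx → 3-byte sequence.
Byte 1: 0xEB = 11101011, payload 1011 (4 bits).
Byte 2: 0xAA = 10101010 (10xxxxxx ✓), payload 101010.
Byte 3: 0xAC = 10101100 (10xxxxxx ✓), payload 101100.
Concatenate: 1011101010101100 = 0xBAAC (16 bits → U+BAAC).

U+BAAC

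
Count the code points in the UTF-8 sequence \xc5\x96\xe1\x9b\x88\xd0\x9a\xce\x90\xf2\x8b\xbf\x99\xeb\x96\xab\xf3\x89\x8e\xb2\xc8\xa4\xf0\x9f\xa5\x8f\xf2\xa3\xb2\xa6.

Byte at offset 0: 0xC5 = 11000101 → 2-byte char (#1). Advance 2.
Byte at offset 2: 0xE1 = 11100001 → 3-byte char (#2). Advance 3.
Byte at offset 5: 0xD0 = 11010000 → 2-byte char (#3). Advance 2.
Byte at offset 7: 0xCE = 11001110 → 2-byte char (#4). Advance 2.
Byte at offset 9: 0xF2 = 11110010 → 4-byte char (#5). Advance 4.
Byte at offset 13: 0xEB = 11101011 → 3-byte char (#6). Advance 3.
Byte at offset 16: 0xF3 = 11110011 → 4-byte char (#7). Advance 4.
Byte at offset 20: 0xC8 = 11001000 → 2-byte char (#8). Advance 2.
Byte at offset 22: 0xF0 = 11110000 → 4-byte char (#9). Advance 4.
Byte at offset 26: 0xF2 = 11110010 → 4-byte char (#10). Advance 4.
Reached end at offset 30 after 10 code points.

10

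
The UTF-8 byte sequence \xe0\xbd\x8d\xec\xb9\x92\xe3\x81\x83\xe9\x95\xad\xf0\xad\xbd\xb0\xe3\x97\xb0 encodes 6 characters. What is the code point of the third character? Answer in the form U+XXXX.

U+3043

Offset 0: leading byte 0xE0 = 11100000 → 3-byte char #1 = E0 BD 8D.
Offset 3: leading byte 0xEC = 11101100 → 3-byte char #2 = EC B9 92.
Offset 6: leading byte 0xE3 = 11100011 → 3-byte char #3 = E3 81 83.
Leading byte 0xE3 = 11100011 matches 1110xxxx → 3-byte sequence.
Byte 1: 0xE3 = 11100011, payload 0011 (4 bits).
Byte 2: 0x81 = 10000001 (10xxxxxx ✓), payload 000001.
Byte 3: 0x83 = 10000011 (10xxxxxx ✓), payload 000011.
Concatenate: 0011000001000011 = 0x3043 (16 bits → U+3043).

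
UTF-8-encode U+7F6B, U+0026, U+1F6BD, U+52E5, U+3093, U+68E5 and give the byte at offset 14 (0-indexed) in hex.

0xE6

U+7F6B → 3-byte form E7 BD AB at offsets 0–2.
U+0026 → 1-byte form 26 at offsets 3–3.
U+1F6BD → 4-byte form F0 9F 9A BD at offsets 4–7.
U+52E5 → 3-byte form E5 8B A5 at offsets 8–10.
U+3093 → 3-byte form E3 82 93 at offsets 11–13.
U+68E5 → 3-byte form E6 A3 A5 at offsets 14–16.
Offset 14 falls in char 6's range; it's byte 1 of E6 A3 A5 = 0xE6.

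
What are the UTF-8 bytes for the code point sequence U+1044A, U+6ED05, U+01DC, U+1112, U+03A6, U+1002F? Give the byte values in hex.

F0 90 91 8A F1 AE B4 85 C7 9C E1 84 92 CE A6 F0 90 80 AF

U+1044A: 4-byte form → F0 90 91 8A.
U+6ED05: 4-byte form → F1 AE B4 85.
U+01DC: 2-byte form → C7 9C.
U+1112: 3-byte form → E1 84 92.
U+03A6: 2-byte form → CE A6.
U+1002F: 4-byte form → F0 90 80 AF.
Concatenated (19 bytes): F0 90 91 8A F1 AE B4 85 C7 9C E1 84 92 CE A6 F0 90 80 AF.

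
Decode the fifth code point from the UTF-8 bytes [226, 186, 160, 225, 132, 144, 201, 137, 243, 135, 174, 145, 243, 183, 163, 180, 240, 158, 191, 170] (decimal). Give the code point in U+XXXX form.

Offset 0: leading byte 0xE2 = 11100010 → 3-byte char #1 = E2 BA A0.
Offset 3: leading byte 0xE1 = 11100001 → 3-byte char #2 = E1 84 90.
Offset 6: leading byte 0xC9 = 11001001 → 2-byte char #3 = C9 89.
Offset 8: leading byte 0xF3 = 11110011 → 4-byte char #4 = F3 87 AE 91.
Offset 12: leading byte 0xF3 = 11110011 → 4-byte char #5 = F3 B7 A3 B4.
Leading byte 0xF3 = 11110011 matches 11110xxx → 4-byte sequence.
Byte 1: 0xF3 = 11110011, payload 011 (3 bits).
Byte 2: 0xB7 = 10110111 (10xxxxxx ✓), payload 110111.
Byte 3: 0xA3 = 10100011 (10xxxxxx ✓), payload 100011.
Byte 4: 0xB4 = 10110100 (10xxxxxx ✓), payload 110100.
Concatenate: 011110111100011110100 = 0xF78F4 (21 bits → U+F78F4).

U+F78F4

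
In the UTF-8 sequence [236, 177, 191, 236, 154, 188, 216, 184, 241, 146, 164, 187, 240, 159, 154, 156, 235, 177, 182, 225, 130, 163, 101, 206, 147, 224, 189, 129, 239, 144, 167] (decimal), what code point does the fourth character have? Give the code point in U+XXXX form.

U+5293B

Offset 0: leading byte 0xEC = 11101100 → 3-byte char #1 = EC B1 BF.
Offset 3: leading byte 0xEC = 11101100 → 3-byte char #2 = EC 9A BC.
Offset 6: leading byte 0xD8 = 11011000 → 2-byte char #3 = D8 B8.
Offset 8: leading byte 0xF1 = 11110001 → 4-byte char #4 = F1 92 A4 BB.
Leading byte 0xF1 = 11110001 matches 11110xxx → 4-byte sequence.
Byte 1: 0xF1 = 11110001, payload 001 (3 bits).
Byte 2: 0x92 = 10010010 (10xxxxxx ✓), payload 010010.
Byte 3: 0xA4 = 10100100 (10xxxxxx ✓), payload 100100.
Byte 4: 0xBB = 10111011 (10xxxxxx ✓), payload 111011.
Concatenate: 001010010100100111011 = 0x5293B (21 bits → U+5293B).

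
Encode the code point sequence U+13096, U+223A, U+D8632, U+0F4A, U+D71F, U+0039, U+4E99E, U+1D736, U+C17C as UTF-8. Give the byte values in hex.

F0 93 82 96 E2 88 BA F3 98 98 B2 E0 BD 8A ED 9C 9F 39 F1 8E A6 9E F0 9D 9C B6 EC 85 BC

U+13096: 4-byte form → F0 93 82 96.
U+223A: 3-byte form → E2 88 BA.
U+D8632: 4-byte form → F3 98 98 B2.
U+0F4A: 3-byte form → E0 BD 8A.
U+D71F: 3-byte form → ED 9C 9F.
U+0039: 1-byte form → 39.
U+4E99E: 4-byte form → F1 8E A6 9E.
U+1D736: 4-byte form → F0 9D 9C B6.
U+C17C: 3-byte form → EC 85 BC.
Concatenated (29 bytes): F0 93 82 96 E2 88 BA F3 98 98 B2 E0 BD 8A ED 9C 9F 39 F1 8E A6 9E F0 9D 9C B6 EC 85 BC.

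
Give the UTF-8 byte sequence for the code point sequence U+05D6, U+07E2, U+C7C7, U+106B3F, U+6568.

D7 96 DF A2 EC 9F 87 F4 86 AC BF E6 95 A8

U+05D6: 2-byte form → D7 96.
U+07E2: 2-byte form → DF A2.
U+C7C7: 3-byte form → EC 9F 87.
U+106B3F: 4-byte form → F4 86 AC BF.
U+6568: 3-byte form → E6 95 A8.
Concatenated (14 bytes): D7 96 DF A2 EC 9F 87 F4 86 AC BF E6 95 A8.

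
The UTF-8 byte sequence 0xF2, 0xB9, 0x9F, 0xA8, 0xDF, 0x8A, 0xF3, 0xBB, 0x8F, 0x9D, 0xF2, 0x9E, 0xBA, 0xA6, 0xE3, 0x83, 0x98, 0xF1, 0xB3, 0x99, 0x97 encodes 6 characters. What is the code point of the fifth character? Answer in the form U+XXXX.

U+30D8

Offset 0: leading byte 0xF2 = 11110010 → 4-byte char #1 = F2 B9 9F A8.
Offset 4: leading byte 0xDF = 11011111 → 2-byte char #2 = DF 8A.
Offset 6: leading byte 0xF3 = 11110011 → 4-byte char #3 = F3 BB 8F 9D.
Offset 10: leading byte 0xF2 = 11110010 → 4-byte char #4 = F2 9E BA A6.
Offset 14: leading byte 0xE3 = 11100011 → 3-byte char #5 = E3 83 98.
Leading byte 0xE3 = 11100011 matches 1110xxxx → 3-byte sequence.
Byte 1: 0xE3 = 11100011, payload 0011 (4 bits).
Byte 2: 0x83 = 10000011 (10xxxxxx ✓), payload 000011.
Byte 3: 0x98 = 10011000 (10xxxxxx ✓), payload 011000.
Concatenate: 0011000011011000 = 0x30D8 (16 bits → U+30D8).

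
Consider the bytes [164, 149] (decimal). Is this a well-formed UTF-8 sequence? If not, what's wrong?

invalid (continuation byte with no leading byte)

Byte 0xA4 = 10100100 has the form 10xxxxxx — a continuation byte — but there is no preceding leading byte.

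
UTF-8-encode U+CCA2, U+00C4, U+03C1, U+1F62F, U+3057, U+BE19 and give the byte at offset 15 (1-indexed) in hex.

0xEB

1-indexed offset 15 is 0-indexed offset 14.
U+CCA2 → 3-byte form EC B2 A2 at offsets 0–2.
U+00C4 → 2-byte form C3 84 at offsets 3–4.
U+03C1 → 2-byte form CF 81 at offsets 5–6.
U+1F62F → 4-byte form F0 9F 98 AF at offsets 7–10.
U+3057 → 3-byte form E3 81 97 at offsets 11–13.
U+BE19 → 3-byte form EB B8 99 at offsets 14–16.
Offset 14 falls in char 6's range; it's byte 1 of EB B8 99 = 0xEB.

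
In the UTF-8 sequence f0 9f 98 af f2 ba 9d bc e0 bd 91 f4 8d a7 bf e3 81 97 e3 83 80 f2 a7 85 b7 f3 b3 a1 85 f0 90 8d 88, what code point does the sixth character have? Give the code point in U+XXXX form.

U+30C0

Offset 0: leading byte 0xF0 = 11110000 → 4-byte char #1 = F0 9F 98 AF.
Offset 4: leading byte 0xF2 = 11110010 → 4-byte char #2 = F2 BA 9D BC.
Offset 8: leading byte 0xE0 = 11100000 → 3-byte char #3 = E0 BD 91.
Offset 11: leading byte 0xF4 = 11110100 → 4-byte char #4 = F4 8D A7 BF.
Offset 15: leading byte 0xE3 = 11100011 → 3-byte char #5 = E3 81 97.
Offset 18: leading byte 0xE3 = 11100011 → 3-byte char #6 = E3 83 80.
Leading byte 0xE3 = 11100011 matches 1110xxxx → 3-byte sequence.
Byte 1: 0xE3 = 11100011, payload 0011 (4 bits).
Byte 2: 0x83 = 10000011 (10xxxxxx ✓), payload 000011.
Byte 3: 0x80 = 10000000 (10xxxxxx ✓), payload 000000.
Concatenate: 0011000011000000 = 0x30C0 (16 bits → U+30C0).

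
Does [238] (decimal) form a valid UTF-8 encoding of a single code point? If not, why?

Leading byte 0xEE = 11101110 → 3-byte form, but only 1 byte is present.

invalid (sequence truncated)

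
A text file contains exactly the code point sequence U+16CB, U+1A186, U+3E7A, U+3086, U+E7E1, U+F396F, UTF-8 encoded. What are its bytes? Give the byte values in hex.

U+16CB: 3-byte form → E1 9B 8B.
U+1A186: 4-byte form → F0 9A 86 86.
U+3E7A: 3-byte form → E3 B9 BA.
U+3086: 3-byte form → E3 82 86.
U+E7E1: 3-byte form → EE 9F A1.
U+F396F: 4-byte form → F3 B3 A5 AF.
Concatenated (20 bytes): E1 9B 8B F0 9A 86 86 E3 B9 BA E3 82 86 EE 9F A1 F3 B3 A5 AF.

E1 9B 8B F0 9A 86 86 E3 B9 BA E3 82 86 EE 9F A1 F3 B3 A5 AF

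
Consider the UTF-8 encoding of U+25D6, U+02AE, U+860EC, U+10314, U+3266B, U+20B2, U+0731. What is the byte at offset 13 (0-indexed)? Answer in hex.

U+25D6 → 3-byte form E2 97 96 at offsets 0–2.
U+02AE → 2-byte form CA AE at offsets 3–4.
U+860EC → 4-byte form F2 86 83 AC at offsets 5–8.
U+10314 → 4-byte form F0 90 8C 94 at offsets 9–12.
U+3266B → 4-byte form F0 B2 99 AB at offsets 13–16.
Offset 13 falls in char 5's range; it's byte 1 of F0 B2 99 AB = 0xF0.

0xF0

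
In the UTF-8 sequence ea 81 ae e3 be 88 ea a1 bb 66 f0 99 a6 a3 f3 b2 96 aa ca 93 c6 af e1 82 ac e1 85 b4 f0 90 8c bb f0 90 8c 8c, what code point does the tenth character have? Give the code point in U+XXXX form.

Offset 0: leading byte 0xEA = 11101010 → 3-byte char #1 = EA 81 AE.
Offset 3: leading byte 0xE3 = 11100011 → 3-byte char #2 = E3 BE 88.
Offset 6: leading byte 0xEA = 11101010 → 3-byte char #3 = EA A1 BB.
Offset 9: leading byte 0x66 = 01100110 → 1-byte char #4 = 66.
Offset 10: leading byte 0xF0 = 11110000 → 4-byte char #5 = F0 99 A6 A3.
Offset 14: leading byte 0xF3 = 11110011 → 4-byte char #6 = F3 B2 96 AA.
Offset 18: leading byte 0xCA = 11001010 → 2-byte char #7 = CA 93.
Offset 20: leading byte 0xC6 = 11000110 → 2-byte char #8 = C6 AF.
Offset 22: leading byte 0xE1 = 11100001 → 3-byte char #9 = E1 82 AC.
Offset 25: leading byte 0xE1 = 11100001 → 3-byte char #10 = E1 85 B4.
Leading byte 0xE1 = 11100001 matches 1110xxxx → 3-byte sequence.
Byte 1: 0xE1 = 11100001, payload 0001 (4 bits).
Byte 2: 0x85 = 10000101 (10xxxxxx ✓), payload 000101.
Byte 3: 0xB4 = 10110100 (10xxxxxx ✓), payload 110100.
Concatenate: 0001000101110100 = 0x1174 (16 bits → U+1174).

U+1174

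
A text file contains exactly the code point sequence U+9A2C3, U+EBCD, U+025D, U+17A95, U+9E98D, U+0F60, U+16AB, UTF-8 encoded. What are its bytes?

U+9A2C3: 4-byte form → F2 9A 8B 83.
U+EBCD: 3-byte form → EE AF 8D.
U+025D: 2-byte form → C9 9D.
U+17A95: 4-byte form → F0 97 AA 95.
U+9E98D: 4-byte form → F2 9E A6 8D.
U+0F60: 3-byte form → E0 BD A0.
U+16AB: 3-byte form → E1 9A AB.
Concatenated (23 bytes): F2 9A 8B 83 EE AF 8D C9 9D F0 97 AA 95 F2 9E A6 8D E0 BD A0 E1 9A AB.

F2 9A 8B 83 EE AF 8D C9 9D F0 97 AA 95 F2 9E A6 8D E0 BD A0 E1 9A AB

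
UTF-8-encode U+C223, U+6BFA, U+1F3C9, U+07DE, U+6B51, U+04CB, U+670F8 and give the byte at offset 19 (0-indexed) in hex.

U+C223 → 3-byte form EC 88 A3 at offsets 0–2.
U+6BFA → 3-byte form E6 AF BA at offsets 3–5.
U+1F3C9 → 4-byte form F0 9F 8F 89 at offsets 6–9.
U+07DE → 2-byte form DF 9E at offsets 10–11.
U+6B51 → 3-byte form E6 AD 91 at offsets 12–14.
U+04CB → 2-byte form D3 8B at offsets 15–16.
U+670F8 → 4-byte form F1 A7 83 B8 at offsets 17–20.
Offset 19 falls in char 7's range; it's byte 3 of F1 A7 83 B8 = 0x83.

0x83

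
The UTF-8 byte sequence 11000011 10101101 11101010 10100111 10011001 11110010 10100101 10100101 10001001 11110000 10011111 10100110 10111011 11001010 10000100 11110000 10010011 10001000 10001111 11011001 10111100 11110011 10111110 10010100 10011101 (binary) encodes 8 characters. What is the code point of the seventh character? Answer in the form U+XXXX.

Offset 0: leading byte 0xC3 = 11000011 → 2-byte char #1 = C3 AD.
Offset 2: leading byte 0xEA = 11101010 → 3-byte char #2 = EA A7 99.
Offset 5: leading byte 0xF2 = 11110010 → 4-byte char #3 = F2 A5 A5 89.
Offset 9: leading byte 0xF0 = 11110000 → 4-byte char #4 = F0 9F A6 BB.
Offset 13: leading byte 0xCA = 11001010 → 2-byte char #5 = CA 84.
Offset 15: leading byte 0xF0 = 11110000 → 4-byte char #6 = F0 93 88 8F.
Offset 19: leading byte 0xD9 = 11011001 → 2-byte char #7 = D9 BC.
Leading byte 0xD9 = 11011001 matches 110xxxxx → 2-byte sequence.
Byte 1: 0xD9 = 11011001, payload 11001 (5 bits).
Byte 2: 0xBC = 10111100 (10xxxxxx ✓), payload 111100.
Concatenate: 11001111100 = 0x67C (11 bits → U+067C).

U+067C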